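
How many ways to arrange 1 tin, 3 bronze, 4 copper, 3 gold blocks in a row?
11! / (1! × 3! × 4! × 3!) = 46200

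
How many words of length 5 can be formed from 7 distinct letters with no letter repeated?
P(7,5) = 7!/(7-5)! = 2520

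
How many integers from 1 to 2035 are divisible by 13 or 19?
⌊2035/13⌋ + ⌊2035/19⌋ - ⌊2035/247⌋ = 156 + 107 - 8 = 255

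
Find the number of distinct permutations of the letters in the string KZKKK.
5! / (1! × 4!) = 5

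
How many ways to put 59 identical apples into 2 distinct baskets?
C(59+2-1, 2-1) = C(60, 1) = 60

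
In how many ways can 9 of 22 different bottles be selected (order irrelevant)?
C(22,9) = 22!/(9!×13!) = 497420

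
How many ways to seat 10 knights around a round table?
Circular: fix one position, arrange the rest. (10-1)! = 362880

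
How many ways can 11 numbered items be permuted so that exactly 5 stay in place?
Choose the 5 fixed points C(11,5) = 462, derange the rest: !6 = Σ_{j=0}^{6} (-1)^j·6!/j! = 720 - 720 + 360 - 120 + 30 - 6 + 1 = 265. Product = 462 × 265 = 122430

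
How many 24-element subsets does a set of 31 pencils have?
C(31,24) = 31!/(24!×7!) = 2629575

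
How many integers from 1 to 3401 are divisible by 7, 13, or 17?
⌊3401/7⌋+⌊3401/13⌋+⌊3401/17⌋ - ⌊3401/91⌋-⌊3401/119⌋-⌊3401/221⌋ + ⌊3401/1547⌋ = 485+261+200 - 37-28-15 + 2 = 868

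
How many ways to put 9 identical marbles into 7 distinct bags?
C(9+7-1, 7-1) = C(15, 6) = 5005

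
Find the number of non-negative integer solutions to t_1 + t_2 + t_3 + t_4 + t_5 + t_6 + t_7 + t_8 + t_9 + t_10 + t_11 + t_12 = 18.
C(18+12-1, 12-1) = C(29, 11) = 34597290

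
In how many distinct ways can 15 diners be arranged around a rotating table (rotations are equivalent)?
Circular: fix one position, arrange the rest. (15-1)! = 87178291200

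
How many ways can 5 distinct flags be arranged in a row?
5! = 120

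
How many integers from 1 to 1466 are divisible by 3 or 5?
⌊1466/3⌋ + ⌊1466/5⌋ - ⌊1466/15⌋ = 488 + 293 - 97 = 684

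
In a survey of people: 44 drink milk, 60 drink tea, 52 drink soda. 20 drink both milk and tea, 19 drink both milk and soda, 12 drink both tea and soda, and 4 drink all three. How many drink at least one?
|A∪B∪C| = 44+60+52-20-19-12+4 = 109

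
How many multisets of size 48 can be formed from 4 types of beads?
C(48+4-1, 4-1) = C(51, 3) = 20825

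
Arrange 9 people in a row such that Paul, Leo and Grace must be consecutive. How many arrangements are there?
Treat the 3 as one block: (9-3+1)! × 3! = 5040 × 6 = 30240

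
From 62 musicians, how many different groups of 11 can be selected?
C(62,11) = 62!/(11!×51!) = 508271323092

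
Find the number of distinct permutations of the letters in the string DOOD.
4! / (2! × 2!) = 6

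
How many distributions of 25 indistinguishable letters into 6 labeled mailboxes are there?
C(25+6-1, 6-1) = C(30, 5) = 142506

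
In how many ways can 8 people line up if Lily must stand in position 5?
Fix one position: (8-1)! = 5040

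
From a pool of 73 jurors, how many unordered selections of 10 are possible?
C(73,10) = 73!/(10!×63!) = 621324937376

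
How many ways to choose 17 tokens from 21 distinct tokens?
C(21,17) = 21!/(17!×4!) = 5985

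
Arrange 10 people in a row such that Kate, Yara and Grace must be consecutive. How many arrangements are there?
Treat the 3 as one block: (10-3+1)! × 3! = 40320 × 6 = 241920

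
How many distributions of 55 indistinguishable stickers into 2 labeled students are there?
C(55+2-1, 2-1) = C(56, 1) = 56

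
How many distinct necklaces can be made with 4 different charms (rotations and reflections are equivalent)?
(4-1)!/2 = 6/2 = 3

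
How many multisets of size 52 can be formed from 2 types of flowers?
C(52+2-1, 2-1) = C(53, 1) = 53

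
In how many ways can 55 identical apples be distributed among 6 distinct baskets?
C(55+6-1, 6-1) = C(60, 5) = 5461512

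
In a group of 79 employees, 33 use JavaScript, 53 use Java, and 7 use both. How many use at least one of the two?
|A∪B| = |A| + |B| - |A∩B| = 33 + 53 - 7 = 79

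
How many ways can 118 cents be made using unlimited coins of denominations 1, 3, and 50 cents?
Coefficient of x^118 in 1/(1-x^1) · 1/(1-x^3) · 1/(1-x^50). Case on j = number of 50-cent coins (j = 0..2); remainder r = 118 - 50j is made from {1,3} in ⌊r/3⌋+1 ways. r = 118, 68, 18 → 40 + 23 + 7 = 70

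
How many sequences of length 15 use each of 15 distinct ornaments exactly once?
15! = 1307674368000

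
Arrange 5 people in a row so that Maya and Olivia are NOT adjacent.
Total - adjacent = 5! - (5-1)!×2 = 120 - 48 = 72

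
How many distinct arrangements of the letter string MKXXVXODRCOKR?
13! / (2! × 1! × 2! × 1! × 1! × 1! × 3! × 2!) = 129729600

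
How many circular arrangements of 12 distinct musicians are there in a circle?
Circular: fix one position, arrange the rest. (12-1)! = 39916800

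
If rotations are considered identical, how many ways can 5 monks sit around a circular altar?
Circular: fix one position, arrange the rest. (5-1)! = 24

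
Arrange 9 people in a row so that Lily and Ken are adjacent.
Treat as block: (9-1)! × 2! = 40320 × 2 = 80640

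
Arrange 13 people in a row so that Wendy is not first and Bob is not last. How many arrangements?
By inclusion-exclusion: 13! - 2×(13-1)! + (13-2)! = 6227020800 - 958003200 + 39916800 = 5308934400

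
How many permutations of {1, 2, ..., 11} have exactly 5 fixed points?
Choose the 5 fixed points C(11,5) = 462, derange the rest: !6 = Σ_{j=0}^{6} (-1)^j·6!/j! = 720 - 720 + 360 - 120 + 30 - 6 + 1 = 265. Product = 462 × 265 = 122430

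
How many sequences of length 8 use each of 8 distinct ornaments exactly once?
8! = 40320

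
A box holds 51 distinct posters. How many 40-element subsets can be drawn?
C(51,40) = 51!/(40!×11!) = 47626016970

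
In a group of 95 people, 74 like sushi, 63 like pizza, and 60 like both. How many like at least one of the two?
|A∪B| = |A| + |B| - |A∩B| = 74 + 63 - 60 = 77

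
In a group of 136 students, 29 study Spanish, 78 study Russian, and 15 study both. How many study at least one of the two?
|A∪B| = |A| + |B| - |A∩B| = 29 + 78 - 15 = 92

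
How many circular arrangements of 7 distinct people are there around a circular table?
Circular: fix one position, arrange the rest. (7-1)! = 720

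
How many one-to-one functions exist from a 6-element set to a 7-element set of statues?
P(7,6) = 7!/(7-6)! = 5040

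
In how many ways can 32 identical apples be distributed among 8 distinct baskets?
C(32+8-1, 8-1) = C(39, 7) = 15380937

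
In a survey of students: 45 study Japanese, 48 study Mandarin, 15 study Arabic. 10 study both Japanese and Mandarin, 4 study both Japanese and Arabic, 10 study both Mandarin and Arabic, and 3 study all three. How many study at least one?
|A∪B∪C| = 45+48+15-10-4-10+3 = 87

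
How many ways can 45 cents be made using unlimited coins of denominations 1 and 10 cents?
Coefficient of x^45 in 1/(1-x^1) · 1/(1-x^10). Use j coins of 10 for j = 0..⌊45/10⌋ = 4, the rest in 1s: 4 + 1 = 5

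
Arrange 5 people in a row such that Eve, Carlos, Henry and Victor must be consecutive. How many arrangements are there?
Treat the 4 as one block: (5-4+1)! × 4! = 2 × 24 = 48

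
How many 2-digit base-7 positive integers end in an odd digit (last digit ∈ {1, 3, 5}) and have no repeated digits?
Last∈{1,3,5}. Last=0: 0. Last nonzero: 3×5×P(5,0) = 15. Total = 15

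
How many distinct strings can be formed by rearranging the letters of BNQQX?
5! / (2! × 1! × 1! × 1!) = 60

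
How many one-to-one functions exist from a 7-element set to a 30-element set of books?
P(30,7) = 30!/(30-7)! = 10260432000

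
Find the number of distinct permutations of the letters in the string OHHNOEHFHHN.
11! / (2! × 1! × 1! × 2! × 5!) = 83160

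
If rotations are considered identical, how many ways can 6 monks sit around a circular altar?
Circular: fix one position, arrange the rest. (6-1)! = 120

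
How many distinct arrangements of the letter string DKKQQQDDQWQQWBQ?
15! / (3! × 1! × 2! × 2! × 7!) = 10810800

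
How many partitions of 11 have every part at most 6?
Let r_j(i) = number of partitions of i into parts ≤ j, for i = 0..11. r_1(i) = 1 for all i; r_j(i) = r_{j-1}(i) + r_j(i-j). Rows j = 2..6: ≤2: 1 1 2 2 3 3 4 4 5 5 6 6; ≤3: 1 1 2 3 4 5 7 8 10 12 14 16; ≤4: 1 1 2 3 5 6 9 11 15 18 23 27; ≤5: 1 1 2 3 5 7 10 13 18 23 30 37; ≤6: 1 1 2 3 5 7 11 14 20 26 35 44. r_6(11) = 44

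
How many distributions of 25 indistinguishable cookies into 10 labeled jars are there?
C(25+10-1, 10-1) = C(34, 9) = 52451256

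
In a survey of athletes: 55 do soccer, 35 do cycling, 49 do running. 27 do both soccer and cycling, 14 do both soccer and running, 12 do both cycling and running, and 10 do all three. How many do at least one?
|A∪B∪C| = 55+35+49-27-14-12+10 = 96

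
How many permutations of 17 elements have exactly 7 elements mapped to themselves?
Choose the 7 fixed points C(17,7) = 19448, derange the rest: !10 = Σ_{j=0}^{10} (-1)^j·10!/j! = 3628800 - 3628800 + 1814400 - 604800 + 151200 - 30240 + 5040 - 720 + 90 - 10 + 1 = 1334961. Product = 19448 × 1334961 = 25962321528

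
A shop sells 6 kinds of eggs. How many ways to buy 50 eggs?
C(50+6-1, 6-1) = C(55, 5) = 3478761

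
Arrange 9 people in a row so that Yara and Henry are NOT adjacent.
Total - adjacent = 9! - (9-1)!×2 = 362880 - 80640 = 282240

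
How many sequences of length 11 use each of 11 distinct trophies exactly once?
11! = 39916800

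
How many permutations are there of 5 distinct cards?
5! = 120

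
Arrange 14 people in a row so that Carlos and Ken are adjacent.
Treat as block: (14-1)! × 2! = 6227020800 × 2 = 12454041600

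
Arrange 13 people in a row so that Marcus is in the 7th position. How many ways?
Fix one position: (13-1)! = 479001600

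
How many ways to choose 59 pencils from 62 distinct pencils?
C(62,59) = 62!/(59!×3!) = 37820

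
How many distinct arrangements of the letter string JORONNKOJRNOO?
13! / (3! × 2! × 1! × 5! × 2!) = 2162160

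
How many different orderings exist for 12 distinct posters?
12! = 479001600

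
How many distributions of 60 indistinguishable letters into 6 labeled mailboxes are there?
C(60+6-1, 6-1) = C(65, 5) = 8259888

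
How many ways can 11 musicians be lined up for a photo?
11! = 39916800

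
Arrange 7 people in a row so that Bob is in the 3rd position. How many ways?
Fix one position: (7-1)! = 720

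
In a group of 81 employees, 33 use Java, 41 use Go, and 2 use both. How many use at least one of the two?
|A∪B| = |A| + |B| - |A∩B| = 33 + 41 - 2 = 72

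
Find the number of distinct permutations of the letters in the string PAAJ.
4! / (2! × 1! × 1!) = 12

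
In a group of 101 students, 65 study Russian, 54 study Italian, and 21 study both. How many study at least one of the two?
|A∪B| = |A| + |B| - |A∩B| = 65 + 54 - 21 = 98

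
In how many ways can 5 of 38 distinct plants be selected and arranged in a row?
P(38,5) = 38!/(38-5)! = 60233040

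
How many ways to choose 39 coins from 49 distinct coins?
C(49,39) = 49!/(39!×10!) = 8217822536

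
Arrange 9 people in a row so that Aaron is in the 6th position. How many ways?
Fix one position: (9-1)! = 40320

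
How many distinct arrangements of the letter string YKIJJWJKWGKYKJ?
14! / (4! × 2! × 2! × 1! × 1! × 4!) = 37837800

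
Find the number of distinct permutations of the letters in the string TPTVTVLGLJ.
10! / (1! × 1! × 1! × 3! × 2! × 2!) = 151200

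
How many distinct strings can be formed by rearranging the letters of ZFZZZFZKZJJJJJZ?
15! / (1! × 7! × 5! × 2!) = 1081080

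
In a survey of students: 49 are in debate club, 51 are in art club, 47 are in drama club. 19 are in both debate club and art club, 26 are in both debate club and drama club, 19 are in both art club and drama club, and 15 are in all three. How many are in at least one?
|A∪B∪C| = 49+51+47-19-26-19+15 = 98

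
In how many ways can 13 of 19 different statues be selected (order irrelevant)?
C(19,13) = 19!/(13!×6!) = 27132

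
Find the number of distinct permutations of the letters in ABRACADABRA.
11! / (5! × 2! × 2! × 1! × 1!) = 83160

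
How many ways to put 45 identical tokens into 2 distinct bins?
C(45+2-1, 2-1) = C(46, 1) = 46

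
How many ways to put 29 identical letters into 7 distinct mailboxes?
C(29+7-1, 7-1) = C(35, 6) = 1623160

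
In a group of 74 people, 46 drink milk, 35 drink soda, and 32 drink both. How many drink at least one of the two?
|A∪B| = |A| + |B| - |A∩B| = 46 + 35 - 32 = 49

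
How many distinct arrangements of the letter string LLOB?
4! / (2! × 1! × 1!) = 12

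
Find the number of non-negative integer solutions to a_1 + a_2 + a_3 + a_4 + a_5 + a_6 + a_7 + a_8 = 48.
C(48+8-1, 8-1) = C(55, 7) = 202927725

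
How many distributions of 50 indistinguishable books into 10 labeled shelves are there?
C(50+10-1, 10-1) = C(59, 9) = 12565671261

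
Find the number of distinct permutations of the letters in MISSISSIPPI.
11! / (1! × 4! × 4! × 2!) = 34650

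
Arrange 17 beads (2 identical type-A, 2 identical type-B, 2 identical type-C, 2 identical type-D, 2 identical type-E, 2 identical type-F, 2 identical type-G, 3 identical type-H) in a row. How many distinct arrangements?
17! / (2! × 2! × 2! × 2! × 2! × 2! × 2! × 3!) = 463134672000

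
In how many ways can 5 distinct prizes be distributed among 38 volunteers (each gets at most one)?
P(38,5) = 38!/(38-5)! = 60233040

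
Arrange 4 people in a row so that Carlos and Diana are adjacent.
Treat as block: (4-1)! × 2! = 6 × 2 = 12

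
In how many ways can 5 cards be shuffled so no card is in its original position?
!5 = Σ_{j=0}^{5} (-1)^j·5!/j! = 120 - 120 + 60 - 20 + 5 - 1 = 44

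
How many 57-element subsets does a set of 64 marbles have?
C(64,57) = 64!/(57!×7!) = 621216192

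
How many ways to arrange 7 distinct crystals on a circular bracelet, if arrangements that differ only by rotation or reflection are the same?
(7-1)!/2 = 720/2 = 360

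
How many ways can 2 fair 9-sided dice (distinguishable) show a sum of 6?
Coefficient of x^6 in (x + x² + ... + x^9)^2. By inclusion-exclusion on dice exceeding 9: Σ_j (-1)^j C(2,j)·C(6-1-9j, 1) = C(2,0)·C(5,1) = 1·5 = 5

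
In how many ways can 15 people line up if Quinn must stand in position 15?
Fix one position: (15-1)! = 87178291200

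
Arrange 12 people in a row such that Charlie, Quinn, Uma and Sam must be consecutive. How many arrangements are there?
Treat the 4 as one block: (12-4+1)! × 4! = 362880 × 24 = 8709120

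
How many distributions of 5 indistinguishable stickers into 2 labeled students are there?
C(5+2-1, 2-1) = C(6, 1) = 6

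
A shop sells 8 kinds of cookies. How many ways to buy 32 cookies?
C(32+8-1, 8-1) = C(39, 7) = 15380937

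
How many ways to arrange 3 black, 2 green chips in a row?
5! / (3! × 2!) = 10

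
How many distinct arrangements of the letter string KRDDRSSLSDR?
11! / (1! × 1! × 3! × 3! × 3!) = 184800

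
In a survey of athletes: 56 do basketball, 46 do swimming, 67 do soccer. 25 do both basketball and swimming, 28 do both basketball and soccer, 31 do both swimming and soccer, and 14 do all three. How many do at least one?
|A∪B∪C| = 56+46+67-25-28-31+14 = 99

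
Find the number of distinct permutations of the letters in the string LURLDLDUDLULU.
13! / (5! × 4! × 3! × 1!) = 360360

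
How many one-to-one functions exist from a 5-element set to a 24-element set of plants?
P(24,5) = 24!/(24-5)! = 5100480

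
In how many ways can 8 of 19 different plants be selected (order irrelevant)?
C(19,8) = 19!/(8!×11!) = 75582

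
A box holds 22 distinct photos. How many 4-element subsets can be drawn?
C(22,4) = 22!/(4!×18!) = 7315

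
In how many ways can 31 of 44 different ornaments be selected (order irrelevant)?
C(44,31) = 44!/(31!×13!) = 51915526432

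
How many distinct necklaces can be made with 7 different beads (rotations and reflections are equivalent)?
(7-1)!/2 = 720/2 = 360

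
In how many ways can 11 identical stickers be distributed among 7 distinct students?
C(11+7-1, 7-1) = C(17, 6) = 12376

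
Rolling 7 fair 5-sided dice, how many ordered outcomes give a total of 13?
Coefficient of x^13 in (x + x² + ... + x^5)^7. By inclusion-exclusion on dice exceeding 5: Σ_j (-1)^j C(7,j)·C(13-1-5j, 6) = C(7,0)·C(12,6) - C(7,1)·C(7,6) = 1·924 - 7·7 = 875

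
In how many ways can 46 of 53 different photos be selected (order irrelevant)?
C(53,46) = 53!/(46!×7!) = 154143080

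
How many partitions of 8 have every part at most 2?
Let r_j(i) = number of partitions of i into parts ≤ j, for i = 0..8. r_1(i) = 1 for all i; r_j(i) = r_{j-1}(i) + r_j(i-j). Rows j = 2..2: ≤2: 1 1 2 2 3 3 4 4 5. r_2(8) = 5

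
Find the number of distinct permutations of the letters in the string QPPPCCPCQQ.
10! / (3! × 3! × 4!) = 4200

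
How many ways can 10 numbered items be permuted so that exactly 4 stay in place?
Choose the 4 fixed points C(10,4) = 210, derange the rest: !6 = Σ_{j=0}^{6} (-1)^j·6!/j! = 720 - 720 + 360 - 120 + 30 - 6 + 1 = 265. Product = 210 × 265 = 55650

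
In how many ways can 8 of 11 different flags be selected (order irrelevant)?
C(11,8) = 11!/(8!×3!) = 165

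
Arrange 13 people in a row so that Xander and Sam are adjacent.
Treat as block: (13-1)! × 2! = 479001600 × 2 = 958003200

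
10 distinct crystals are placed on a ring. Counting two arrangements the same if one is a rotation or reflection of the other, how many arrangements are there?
(10-1)!/2 = 362880/2 = 181440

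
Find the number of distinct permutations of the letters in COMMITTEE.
9! / (1! × 1! × 2! × 1! × 2! × 2!) = 45360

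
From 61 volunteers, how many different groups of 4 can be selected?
C(61,4) = 61!/(4!×57!) = 521855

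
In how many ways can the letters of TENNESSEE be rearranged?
9! / (1! × 4! × 2! × 2!) = 3780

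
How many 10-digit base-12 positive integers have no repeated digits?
First digit: 11 choices (nonzero). Then descending: 11 × 11 × 10 × 9 × 8 × 7 × 6 × 5 × 4 × 3 = 219542400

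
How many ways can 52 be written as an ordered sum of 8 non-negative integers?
C(52+8-1, 8-1) = C(59, 7) = 341149446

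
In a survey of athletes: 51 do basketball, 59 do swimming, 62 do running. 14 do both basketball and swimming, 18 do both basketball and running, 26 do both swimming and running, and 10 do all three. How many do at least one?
|A∪B∪C| = 51+59+62-14-18-26+10 = 124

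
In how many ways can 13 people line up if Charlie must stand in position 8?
Fix one position: (13-1)! = 479001600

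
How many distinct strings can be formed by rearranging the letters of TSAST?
5! / (1! × 2! × 2!) = 30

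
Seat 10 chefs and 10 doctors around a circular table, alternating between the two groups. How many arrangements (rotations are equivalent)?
Fix one of the chefs: (10-1)! ways for the remaining chefs, × 10! ways for the doctors = 362880 × 3628800 = 1316818944000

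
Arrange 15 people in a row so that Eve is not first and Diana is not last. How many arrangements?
By inclusion-exclusion: 15! - 2×(15-1)! + (15-2)! = 1307674368000 - 174356582400 + 6227020800 = 1139544806400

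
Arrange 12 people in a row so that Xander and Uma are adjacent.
Treat as block: (12-1)! × 2! = 39916800 × 2 = 79833600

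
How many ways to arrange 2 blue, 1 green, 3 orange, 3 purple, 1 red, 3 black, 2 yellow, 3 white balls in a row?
18! / (2! × 1! × 3! × 3! × 1! × 3! × 2! × 3!) = 1235025792000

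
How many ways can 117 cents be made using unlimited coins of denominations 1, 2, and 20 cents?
Coefficient of x^117 in 1/(1-x^1) · 1/(1-x^2) · 1/(1-x^20). Case on j = number of 20-cent coins (j = 0..5); remainder r = 117 - 20j is made from {1,2} in ⌊r/2⌋+1 ways. r = 117, 97, 77, 57, 37, 17 → 59 + 49 + 39 + 29 + 19 + 9 = 204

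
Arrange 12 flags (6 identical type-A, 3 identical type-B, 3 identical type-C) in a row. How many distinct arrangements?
12! / (6! × 3! × 3!) = 18480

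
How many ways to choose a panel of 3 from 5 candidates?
C(5,3) = 5!/(3!×2!) = 10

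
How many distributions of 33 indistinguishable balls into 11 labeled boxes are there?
C(33+11-1, 11-1) = C(43, 10) = 1917334783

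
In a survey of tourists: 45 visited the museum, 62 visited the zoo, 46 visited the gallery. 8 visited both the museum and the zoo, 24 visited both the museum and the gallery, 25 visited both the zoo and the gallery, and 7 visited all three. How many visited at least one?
|A∪B∪C| = 45+62+46-8-24-25+7 = 103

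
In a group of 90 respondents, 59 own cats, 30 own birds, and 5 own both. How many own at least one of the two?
|A∪B| = |A| + |B| - |A∩B| = 59 + 30 - 5 = 84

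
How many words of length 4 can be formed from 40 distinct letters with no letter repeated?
P(40,4) = 40!/(40-4)! = 2193360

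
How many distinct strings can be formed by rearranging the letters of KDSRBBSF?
8! / (1! × 1! × 1! × 2! × 1! × 2!) = 10080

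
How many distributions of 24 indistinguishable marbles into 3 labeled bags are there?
C(24+3-1, 3-1) = C(26, 2) = 325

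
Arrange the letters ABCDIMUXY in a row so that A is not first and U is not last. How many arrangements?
By inclusion-exclusion: 9! - 2×(9-1)! + (9-2)! = 362880 - 80640 + 5040 = 287280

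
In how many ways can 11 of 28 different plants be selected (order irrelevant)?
C(28,11) = 28!/(11!×17!) = 21474180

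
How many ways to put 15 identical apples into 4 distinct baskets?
C(15+4-1, 4-1) = C(18, 3) = 816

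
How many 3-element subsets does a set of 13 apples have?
C(13,3) = 13!/(3!×10!) = 286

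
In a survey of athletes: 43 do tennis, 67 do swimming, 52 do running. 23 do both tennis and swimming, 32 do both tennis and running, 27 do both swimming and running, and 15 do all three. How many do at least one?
|A∪B∪C| = 43+67+52-23-32-27+15 = 95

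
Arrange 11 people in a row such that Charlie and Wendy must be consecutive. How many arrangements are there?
Treat the 2 as one block: (11-2+1)! × 2! = 3628800 × 2 = 7257600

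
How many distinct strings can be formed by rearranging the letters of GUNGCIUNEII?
11! / (2! × 2! × 1! × 2! × 3! × 1!) = 831600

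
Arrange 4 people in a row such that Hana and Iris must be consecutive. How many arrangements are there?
Treat the 2 as one block: (4-2+1)! × 2! = 6 × 2 = 12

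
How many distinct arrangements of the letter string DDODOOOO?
8! / (3! × 5!) = 56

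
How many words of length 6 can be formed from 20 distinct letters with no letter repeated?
P(20,6) = 20!/(20-6)! = 27907200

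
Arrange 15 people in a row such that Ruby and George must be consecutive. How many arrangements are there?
Treat the 2 as one block: (15-2+1)! × 2! = 87178291200 × 2 = 174356582400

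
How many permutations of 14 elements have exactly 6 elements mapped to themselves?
Choose the 6 fixed points C(14,6) = 3003, derange the rest: !8 = Σ_{j=0}^{8} (-1)^j·8!/j! = 40320 - 40320 + 20160 - 6720 + 1680 - 336 + 56 - 8 + 1 = 14833. Product = 3003 × 14833 = 44543499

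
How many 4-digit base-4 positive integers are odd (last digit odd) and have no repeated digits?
Last∈{1,3}. Last=0: 0. Last nonzero: 2×2×P(2,2) = 8. Total = 8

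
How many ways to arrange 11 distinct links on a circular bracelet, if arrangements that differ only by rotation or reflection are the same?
(11-1)!/2 = 3628800/2 = 1814400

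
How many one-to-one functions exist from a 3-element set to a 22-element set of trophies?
P(22,3) = 22!/(22-3)! = 9240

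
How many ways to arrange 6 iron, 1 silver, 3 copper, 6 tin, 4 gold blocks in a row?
20! / (6! × 1! × 3! × 6! × 4!) = 32590958400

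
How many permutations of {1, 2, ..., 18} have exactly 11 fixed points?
Choose the 11 fixed points C(18,11) = 31824, derange the rest: !7 = Σ_{j=0}^{7} (-1)^j·7!/j! = 5040 - 5040 + 2520 - 840 + 210 - 42 + 7 - 1 = 1854. Product = 31824 × 1854 = 59001696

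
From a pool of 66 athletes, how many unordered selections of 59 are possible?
C(66,59) = 66!/(59!×7!) = 778789440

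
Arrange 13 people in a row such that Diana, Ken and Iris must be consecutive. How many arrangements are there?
Treat the 3 as one block: (13-3+1)! × 3! = 39916800 × 6 = 239500800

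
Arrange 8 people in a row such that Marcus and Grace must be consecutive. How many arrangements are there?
Treat the 2 as one block: (8-2+1)! × 2! = 5040 × 2 = 10080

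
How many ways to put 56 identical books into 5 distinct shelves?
C(56+5-1, 5-1) = C(60, 4) = 487635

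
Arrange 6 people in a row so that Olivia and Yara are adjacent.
Treat as block: (6-1)! × 2! = 120 × 2 = 240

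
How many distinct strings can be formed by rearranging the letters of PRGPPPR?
7! / (4! × 2! × 1!) = 105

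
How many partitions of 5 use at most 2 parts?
By conjugation, equals partitions of 5 into parts ≤ 2. Let r_j(i) = number of partitions of i into parts ≤ j, for i = 0..5. r_1(i) = 1 for all i; r_j(i) = r_{j-1}(i) + r_j(i-j). Rows j = 2..2: ≤2: 1 1 2 2 3 3. r_2(5) = 3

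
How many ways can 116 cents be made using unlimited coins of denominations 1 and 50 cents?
Coefficient of x^116 in 1/(1-x^1) · 1/(1-x^50). Use j coins of 50 for j = 0..⌊116/50⌋ = 2, the rest in 1s: 2 + 1 = 3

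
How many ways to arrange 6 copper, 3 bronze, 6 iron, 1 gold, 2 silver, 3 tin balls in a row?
21! / (6! × 3! × 6! × 1! × 2! × 3!) = 1368820252800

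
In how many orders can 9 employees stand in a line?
9! = 362880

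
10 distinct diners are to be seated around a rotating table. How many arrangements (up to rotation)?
Circular: fix one position, arrange the rest. (10-1)! = 362880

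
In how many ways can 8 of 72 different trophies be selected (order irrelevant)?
C(72,8) = 72!/(8!×64!) = 11969016345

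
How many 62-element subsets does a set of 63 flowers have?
C(63,62) = 63!/(62!×1!) = 63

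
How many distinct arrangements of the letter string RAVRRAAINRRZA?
13! / (1! × 4! × 1! × 1! × 1! × 5!) = 2162160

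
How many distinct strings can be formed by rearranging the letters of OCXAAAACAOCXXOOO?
16! / (3! × 5! × 3! × 5!) = 40360320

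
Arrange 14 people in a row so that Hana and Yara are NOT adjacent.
Total - adjacent = 14! - (14-1)!×2 = 87178291200 - 12454041600 = 74724249600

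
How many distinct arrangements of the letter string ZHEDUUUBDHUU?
12! / (2! × 1! × 1! × 2! × 5! × 1!) = 997920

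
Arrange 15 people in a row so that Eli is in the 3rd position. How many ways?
Fix one position: (15-1)! = 87178291200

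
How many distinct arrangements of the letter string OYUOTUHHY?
9! / (1! × 2! × 2! × 2! × 2!) = 22680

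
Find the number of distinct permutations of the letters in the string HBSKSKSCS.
9! / (2! × 1! × 4! × 1! × 1!) = 7560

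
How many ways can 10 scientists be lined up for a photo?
10! = 3628800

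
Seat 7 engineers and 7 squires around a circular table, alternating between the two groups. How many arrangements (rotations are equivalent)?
Fix one of the engineers: (7-1)! ways for the remaining engineers, × 7! ways for the squires = 720 × 5040 = 3628800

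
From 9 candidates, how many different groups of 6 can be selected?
C(9,6) = 9!/(6!×3!) = 84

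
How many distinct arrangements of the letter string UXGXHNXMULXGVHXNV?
17! / (2! × 1! × 2! × 2! × 1! × 2! × 5! × 2!) = 92626934400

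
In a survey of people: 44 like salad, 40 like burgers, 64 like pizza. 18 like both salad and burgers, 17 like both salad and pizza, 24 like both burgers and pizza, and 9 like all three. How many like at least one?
|A∪B∪C| = 44+40+64-18-17-24+9 = 98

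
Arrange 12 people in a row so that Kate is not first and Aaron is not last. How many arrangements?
By inclusion-exclusion: 12! - 2×(12-1)! + (12-2)! = 479001600 - 79833600 + 3628800 = 402796800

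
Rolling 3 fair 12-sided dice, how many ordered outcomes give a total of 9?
Coefficient of x^9 in (x + x² + ... + x^12)^3. By inclusion-exclusion on dice exceeding 12: Σ_j (-1)^j C(3,j)·C(9-1-12j, 2) = C(3,0)·C(8,2) = 1·28 = 28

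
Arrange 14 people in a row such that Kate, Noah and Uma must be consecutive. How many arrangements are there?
Treat the 3 as one block: (14-3+1)! × 3! = 479001600 × 6 = 2874009600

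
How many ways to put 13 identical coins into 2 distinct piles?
C(13+2-1, 2-1) = C(14, 1) = 14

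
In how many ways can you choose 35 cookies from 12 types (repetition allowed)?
C(35+12-1, 12-1) = C(46, 11) = 13340783196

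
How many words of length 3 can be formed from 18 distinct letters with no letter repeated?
P(18,3) = 18!/(18-3)! = 4896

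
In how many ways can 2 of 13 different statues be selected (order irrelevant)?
C(13,2) = 13!/(2!×11!) = 78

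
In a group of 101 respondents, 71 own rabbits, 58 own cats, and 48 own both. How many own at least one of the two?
|A∪B| = |A| + |B| - |A∩B| = 71 + 58 - 48 = 81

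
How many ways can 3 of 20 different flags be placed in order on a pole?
P(20,3) = 20!/(20-3)! = 6840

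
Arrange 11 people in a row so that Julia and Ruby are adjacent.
Treat as block: (11-1)! × 2! = 3628800 × 2 = 7257600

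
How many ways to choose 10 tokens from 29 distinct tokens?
C(29,10) = 29!/(10!×19!) = 20030010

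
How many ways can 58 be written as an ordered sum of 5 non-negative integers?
C(58+5-1, 5-1) = C(62, 4) = 557845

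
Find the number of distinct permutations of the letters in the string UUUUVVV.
7! / (3! × 4!) = 35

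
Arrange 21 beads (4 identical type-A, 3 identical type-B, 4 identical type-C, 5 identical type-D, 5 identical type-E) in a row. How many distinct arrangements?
21! / (4! × 3! × 4! × 5! × 5!) = 1026615189600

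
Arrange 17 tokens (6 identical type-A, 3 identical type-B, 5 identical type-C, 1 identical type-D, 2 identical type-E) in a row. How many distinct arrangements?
17! / (6! × 3! × 5! × 1! × 2!) = 343062720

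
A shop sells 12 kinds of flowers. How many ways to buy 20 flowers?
C(20+12-1, 12-1) = C(31, 11) = 84672315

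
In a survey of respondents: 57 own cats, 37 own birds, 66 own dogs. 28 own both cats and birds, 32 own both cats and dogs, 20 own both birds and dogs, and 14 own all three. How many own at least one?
|A∪B∪C| = 57+37+66-28-32-20+14 = 94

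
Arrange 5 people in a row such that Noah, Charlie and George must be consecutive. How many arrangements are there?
Treat the 3 as one block: (5-3+1)! × 3! = 6 × 6 = 36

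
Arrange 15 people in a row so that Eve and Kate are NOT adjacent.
Total - adjacent = 15! - (15-1)!×2 = 1307674368000 - 174356582400 = 1133317785600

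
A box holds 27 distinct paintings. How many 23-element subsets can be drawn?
C(27,23) = 27!/(23!×4!) = 17550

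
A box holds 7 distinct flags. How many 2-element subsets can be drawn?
C(7,2) = 7!/(2!×5!) = 21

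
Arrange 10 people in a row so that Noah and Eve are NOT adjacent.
Total - adjacent = 10! - (10-1)!×2 = 3628800 - 725760 = 2903040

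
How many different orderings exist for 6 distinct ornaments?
6! = 720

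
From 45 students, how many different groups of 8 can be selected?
C(45,8) = 45!/(8!×37!) = 215553195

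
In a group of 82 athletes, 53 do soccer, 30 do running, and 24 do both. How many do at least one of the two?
|A∪B| = |A| + |B| - |A∩B| = 53 + 30 - 24 = 59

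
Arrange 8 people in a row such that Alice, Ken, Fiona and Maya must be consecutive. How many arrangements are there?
Treat the 4 as one block: (8-4+1)! × 4! = 120 × 24 = 2880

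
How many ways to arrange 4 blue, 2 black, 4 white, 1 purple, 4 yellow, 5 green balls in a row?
20! / (4! × 2! × 4! × 1! × 4! × 5!) = 733296564000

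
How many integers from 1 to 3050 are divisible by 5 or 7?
⌊3050/5⌋ + ⌊3050/7⌋ - ⌊3050/35⌋ = 610 + 435 - 87 = 958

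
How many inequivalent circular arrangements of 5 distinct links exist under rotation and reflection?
(5-1)!/2 = 24/2 = 12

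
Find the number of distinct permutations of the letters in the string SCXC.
4! / (1! × 2! × 1!) = 12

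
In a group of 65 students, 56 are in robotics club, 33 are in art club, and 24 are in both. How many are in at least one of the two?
|A∪B| = |A| + |B| - |A∩B| = 56 + 33 - 24 = 65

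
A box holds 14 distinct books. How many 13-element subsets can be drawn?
C(14,13) = 14!/(13!×1!) = 14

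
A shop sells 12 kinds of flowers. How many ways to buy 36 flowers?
C(36+12-1, 12-1) = C(47, 11) = 17417133617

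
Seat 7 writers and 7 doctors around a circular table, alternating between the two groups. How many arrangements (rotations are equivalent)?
Fix one of the writers: (7-1)! ways for the remaining writers, × 7! ways for the doctors = 720 × 5040 = 3628800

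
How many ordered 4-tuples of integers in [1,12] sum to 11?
Coefficient of x^11 in (x + x² + ... + x^12)^4. By inclusion-exclusion on dice exceeding 12: Σ_j (-1)^j C(4,j)·C(11-1-12j, 3) = C(4,0)·C(10,3) = 1·120 = 120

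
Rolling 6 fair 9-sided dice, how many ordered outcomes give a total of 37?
Coefficient of x^37 in (x + x² + ... + x^9)^6. By inclusion-exclusion on dice exceeding 9: Σ_j (-1)^j C(6,j)·C(37-1-9j, 5) = C(6,0)·C(36,5) - C(6,1)·C(27,5) + C(6,2)·C(18,5) - C(6,3)·C(9,5) = 1·376992 - 6·80730 + 15·8568 - 20·126 = 18612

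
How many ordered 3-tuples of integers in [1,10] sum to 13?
Coefficient of x^13 in (x + x² + ... + x^10)^3. By inclusion-exclusion on dice exceeding 10: Σ_j (-1)^j C(3,j)·C(13-1-10j, 2) = C(3,0)·C(12,2) - C(3,1)·C(2,2) = 1·66 - 3·1 = 63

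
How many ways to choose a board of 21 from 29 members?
C(29,21) = 29!/(21!×8!) = 4292145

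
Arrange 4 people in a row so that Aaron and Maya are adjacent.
Treat as block: (4-1)! × 2! = 6 × 2 = 12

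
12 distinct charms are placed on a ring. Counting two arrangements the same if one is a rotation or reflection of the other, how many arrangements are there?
(12-1)!/2 = 39916800/2 = 19958400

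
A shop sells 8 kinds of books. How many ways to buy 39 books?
C(39+8-1, 8-1) = C(46, 7) = 53524680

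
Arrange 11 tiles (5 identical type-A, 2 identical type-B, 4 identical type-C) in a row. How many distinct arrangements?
11! / (5! × 2! × 4!) = 6930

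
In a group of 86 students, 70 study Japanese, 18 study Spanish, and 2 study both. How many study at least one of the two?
|A∪B| = |A| + |B| - |A∩B| = 70 + 18 - 2 = 86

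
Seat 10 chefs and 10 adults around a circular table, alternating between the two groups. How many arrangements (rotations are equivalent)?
Fix one of the chefs: (10-1)! ways for the remaining chefs, × 10! ways for the adults = 362880 × 3628800 = 1316818944000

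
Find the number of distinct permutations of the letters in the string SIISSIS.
7! / (3! × 4!) = 35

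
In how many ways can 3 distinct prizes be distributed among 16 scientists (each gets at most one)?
P(16,3) = 16!/(16-3)! = 3360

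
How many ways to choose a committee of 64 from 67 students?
C(67,64) = 67!/(64!×3!) = 47905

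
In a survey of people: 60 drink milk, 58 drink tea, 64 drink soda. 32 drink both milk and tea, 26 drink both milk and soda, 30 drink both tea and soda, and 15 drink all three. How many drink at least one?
|A∪B∪C| = 60+58+64-32-26-30+15 = 109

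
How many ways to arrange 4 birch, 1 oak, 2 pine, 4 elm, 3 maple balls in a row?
14! / (4! × 1! × 2! × 4! × 3!) = 12612600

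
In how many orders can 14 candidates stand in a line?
14! = 87178291200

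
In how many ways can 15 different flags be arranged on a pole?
15! = 1307674368000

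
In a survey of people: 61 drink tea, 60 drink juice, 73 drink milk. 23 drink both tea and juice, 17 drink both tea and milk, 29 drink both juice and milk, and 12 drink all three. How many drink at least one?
|A∪B∪C| = 61+60+73-23-17-29+12 = 137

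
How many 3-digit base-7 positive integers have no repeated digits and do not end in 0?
Last digit: 6 nonzero choices. First digit: 5 (nonzero, ≠last). Middle 1: P(5,1) = 5. Total = 150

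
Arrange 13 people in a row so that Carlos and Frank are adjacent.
Treat as block: (13-1)! × 2! = 479001600 × 2 = 958003200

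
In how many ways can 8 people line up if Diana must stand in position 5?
Fix one position: (8-1)! = 5040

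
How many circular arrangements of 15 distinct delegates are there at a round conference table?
Circular: fix one position, arrange the rest. (15-1)! = 87178291200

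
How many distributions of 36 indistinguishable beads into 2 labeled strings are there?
C(36+2-1, 2-1) = C(37, 1) = 37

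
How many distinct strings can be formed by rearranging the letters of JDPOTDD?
7! / (1! × 1! × 1! × 1! × 3!) = 840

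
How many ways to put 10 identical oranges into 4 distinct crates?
C(10+4-1, 4-1) = C(13, 3) = 286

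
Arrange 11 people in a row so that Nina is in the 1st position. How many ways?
Fix one position: (11-1)! = 3628800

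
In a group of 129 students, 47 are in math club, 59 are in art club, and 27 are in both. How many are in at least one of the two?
|A∪B| = |A| + |B| - |A∩B| = 47 + 59 - 27 = 79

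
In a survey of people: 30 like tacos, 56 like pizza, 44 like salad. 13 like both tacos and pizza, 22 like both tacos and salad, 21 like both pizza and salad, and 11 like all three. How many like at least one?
|A∪B∪C| = 30+56+44-13-22-21+11 = 85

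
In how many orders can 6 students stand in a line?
6! = 720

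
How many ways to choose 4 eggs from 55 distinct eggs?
C(55,4) = 55!/(4!×51!) = 341055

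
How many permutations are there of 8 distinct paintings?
8! = 40320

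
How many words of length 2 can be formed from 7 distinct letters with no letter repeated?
P(7,2) = 7!/(7-2)! = 42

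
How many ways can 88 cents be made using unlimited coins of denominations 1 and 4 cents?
Coefficient of x^88 in 1/(1-x^1) · 1/(1-x^4). Use j coins of 4 for j = 0..⌊88/4⌋ = 22, the rest in 1s: 22 + 1 = 23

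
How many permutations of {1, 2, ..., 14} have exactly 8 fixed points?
Choose the 8 fixed points C(14,8) = 3003, derange the rest: !6 = Σ_{j=0}^{6} (-1)^j·6!/j! = 720 - 720 + 360 - 120 + 30 - 6 + 1 = 265. Product = 3003 × 265 = 795795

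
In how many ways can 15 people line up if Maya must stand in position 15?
Fix one position: (15-1)! = 87178291200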